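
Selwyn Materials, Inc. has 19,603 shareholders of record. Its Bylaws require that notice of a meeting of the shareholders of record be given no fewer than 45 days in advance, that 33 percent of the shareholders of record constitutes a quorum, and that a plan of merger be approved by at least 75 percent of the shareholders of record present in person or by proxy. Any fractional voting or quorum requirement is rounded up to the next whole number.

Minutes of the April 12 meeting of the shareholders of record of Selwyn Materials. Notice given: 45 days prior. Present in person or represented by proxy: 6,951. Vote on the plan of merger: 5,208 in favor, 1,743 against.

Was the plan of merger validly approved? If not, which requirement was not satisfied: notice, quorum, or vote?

Notice: 45 days given; 45 required. Satisfied.
Quorum: 33% of 19,603 = 6,468.99, rounded up to 6,469; 6,951 present. Satisfied.
Vote: requires three-fourths of those present (6,951); 3/4 of 6951 = 5213.25, rounded up to 5214, so 5,214 needed; 5,208 in favor. Not satisfied.

Invalid — vote requirement not satisfied.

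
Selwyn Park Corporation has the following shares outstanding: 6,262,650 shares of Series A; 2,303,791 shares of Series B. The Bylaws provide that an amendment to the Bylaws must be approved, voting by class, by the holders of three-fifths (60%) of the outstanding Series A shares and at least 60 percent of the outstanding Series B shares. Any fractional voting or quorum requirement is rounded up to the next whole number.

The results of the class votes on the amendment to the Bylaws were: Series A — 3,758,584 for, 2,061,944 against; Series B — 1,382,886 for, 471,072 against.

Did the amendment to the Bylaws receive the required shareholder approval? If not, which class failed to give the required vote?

Series A: 3/5 of 6262650 = 3757590; 3,757,590 required, 3,758,584 in favor — approved.
Series B: 3/5 of 2303791 = 1382274.60, rounded up to 1382275; 1,382,275 required, 1,382,886 in favor — approved.

Approved — every class gave the required vote.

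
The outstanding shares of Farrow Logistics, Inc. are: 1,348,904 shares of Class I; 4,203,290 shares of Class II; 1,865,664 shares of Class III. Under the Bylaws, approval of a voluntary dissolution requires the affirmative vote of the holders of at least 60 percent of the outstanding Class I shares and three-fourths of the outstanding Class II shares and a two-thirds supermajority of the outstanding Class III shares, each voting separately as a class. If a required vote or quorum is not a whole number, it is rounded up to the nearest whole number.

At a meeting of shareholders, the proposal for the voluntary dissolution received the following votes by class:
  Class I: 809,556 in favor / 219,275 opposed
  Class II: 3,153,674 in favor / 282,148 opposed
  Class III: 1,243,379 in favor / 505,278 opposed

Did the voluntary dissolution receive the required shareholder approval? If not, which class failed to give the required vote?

Class I: 3/5 of 1348904 = 809342.40, rounded up to 809343; 809,343 required, 809,556 in favor — approved.
Class II: 3/4 of 4203290 = 3152467.50, rounded up to 3152468; 3,152,468 required, 3,153,674 in favor — approved.
Class III: 2/3 of 1865664 = 1243776; 1,243,776 required, 1,243,379 in favor — not approved.

Not approved — the Class III shares did not give the required vote.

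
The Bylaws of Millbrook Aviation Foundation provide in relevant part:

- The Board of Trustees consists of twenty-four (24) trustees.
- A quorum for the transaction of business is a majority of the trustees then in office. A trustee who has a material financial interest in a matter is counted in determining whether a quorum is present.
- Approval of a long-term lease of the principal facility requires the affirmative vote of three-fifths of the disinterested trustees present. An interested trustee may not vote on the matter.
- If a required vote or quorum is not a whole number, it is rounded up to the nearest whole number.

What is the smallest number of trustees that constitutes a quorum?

A majority of 24 is 13.

13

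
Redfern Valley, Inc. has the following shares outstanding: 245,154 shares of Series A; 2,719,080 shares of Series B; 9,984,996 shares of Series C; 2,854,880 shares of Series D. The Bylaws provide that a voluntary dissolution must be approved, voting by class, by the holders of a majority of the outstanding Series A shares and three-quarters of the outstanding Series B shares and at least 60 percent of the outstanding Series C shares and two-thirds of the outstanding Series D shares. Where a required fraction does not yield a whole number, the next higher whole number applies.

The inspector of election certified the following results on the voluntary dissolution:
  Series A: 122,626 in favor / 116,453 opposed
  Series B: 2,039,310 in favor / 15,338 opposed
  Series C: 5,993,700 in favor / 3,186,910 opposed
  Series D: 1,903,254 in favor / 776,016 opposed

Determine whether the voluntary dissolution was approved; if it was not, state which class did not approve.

Approved — every class gave the required vote.

Series A: a majority of 245154 is 122578; 122,578 required, 122,626 in favor — approved.
Series B: 3/4 of 2719080 = 2039310; 2,039,310 required, 2,039,310 in favor — approved.
Series C: 3/5 of 9984996 = 5990997.60, rounded up to 5990998; 5,990,998 required, 5,993,700 in favor — approved.
Series D: 2/3 of 2854880 = 1903253.33, rounded up to 1903254; 1,903,254 required, 1,903,254 in favor — approved.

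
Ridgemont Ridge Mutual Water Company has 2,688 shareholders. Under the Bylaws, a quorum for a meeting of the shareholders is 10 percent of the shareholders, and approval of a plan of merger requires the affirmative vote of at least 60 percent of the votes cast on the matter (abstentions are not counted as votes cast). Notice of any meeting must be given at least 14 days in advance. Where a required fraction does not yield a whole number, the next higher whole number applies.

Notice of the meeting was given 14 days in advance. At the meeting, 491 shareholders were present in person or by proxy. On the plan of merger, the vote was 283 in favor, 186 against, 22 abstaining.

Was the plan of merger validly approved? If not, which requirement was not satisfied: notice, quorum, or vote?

Notice: 14 days given; 14 required. Satisfied.
Quorum: 10% of 2,688 = 268.80, rounded up to 269; 491 present. Satisfied.
Vote: requires three-fifths of the votes cast (491 − 22 abstaining = 469); 3/5 of 469 = 281.40, rounded up to 282, so 282 needed; 283 in favor. Satisfied.

Valid — all requirements satisfied.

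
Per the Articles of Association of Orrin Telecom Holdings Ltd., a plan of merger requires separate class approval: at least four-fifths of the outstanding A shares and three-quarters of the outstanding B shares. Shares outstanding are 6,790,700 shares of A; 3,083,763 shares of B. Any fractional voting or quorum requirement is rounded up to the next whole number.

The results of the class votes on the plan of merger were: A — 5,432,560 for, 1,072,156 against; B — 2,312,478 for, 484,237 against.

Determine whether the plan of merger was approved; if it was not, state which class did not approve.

Not approved — the B shares did not give the required vote.

A: 4/5 of 6790700 = 5432560; 5,432,560 required, 5,432,560 in favor — approved.
B: 3/4 of 3083763 = 2312822.25, rounded up to 2312823; 2,312,823 required, 2,312,478 in favor — not approved.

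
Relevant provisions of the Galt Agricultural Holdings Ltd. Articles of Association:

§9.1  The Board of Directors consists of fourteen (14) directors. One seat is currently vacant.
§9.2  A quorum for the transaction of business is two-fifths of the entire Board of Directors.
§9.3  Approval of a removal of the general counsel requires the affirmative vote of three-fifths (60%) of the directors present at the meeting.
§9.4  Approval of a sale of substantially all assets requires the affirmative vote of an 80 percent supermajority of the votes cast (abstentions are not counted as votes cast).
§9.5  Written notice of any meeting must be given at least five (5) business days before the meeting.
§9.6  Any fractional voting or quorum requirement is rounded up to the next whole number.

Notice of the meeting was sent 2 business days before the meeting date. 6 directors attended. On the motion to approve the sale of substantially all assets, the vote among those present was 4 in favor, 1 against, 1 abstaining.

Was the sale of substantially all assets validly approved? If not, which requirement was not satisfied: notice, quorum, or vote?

Invalid — notice requirement not satisfied.

Notice: 2 business days given; 5 required (2 < 5). Not satisfied.
Quorum: 6 present; quorum is 6. Satisfied.
Vote: the sale of substantially all assets requires four-fifths of the votes cast (6 present − 1 abstaining = 5). 4/5 of 5 = 4, so 4 affirmative votes are needed; 4 voted in favor. Satisfied.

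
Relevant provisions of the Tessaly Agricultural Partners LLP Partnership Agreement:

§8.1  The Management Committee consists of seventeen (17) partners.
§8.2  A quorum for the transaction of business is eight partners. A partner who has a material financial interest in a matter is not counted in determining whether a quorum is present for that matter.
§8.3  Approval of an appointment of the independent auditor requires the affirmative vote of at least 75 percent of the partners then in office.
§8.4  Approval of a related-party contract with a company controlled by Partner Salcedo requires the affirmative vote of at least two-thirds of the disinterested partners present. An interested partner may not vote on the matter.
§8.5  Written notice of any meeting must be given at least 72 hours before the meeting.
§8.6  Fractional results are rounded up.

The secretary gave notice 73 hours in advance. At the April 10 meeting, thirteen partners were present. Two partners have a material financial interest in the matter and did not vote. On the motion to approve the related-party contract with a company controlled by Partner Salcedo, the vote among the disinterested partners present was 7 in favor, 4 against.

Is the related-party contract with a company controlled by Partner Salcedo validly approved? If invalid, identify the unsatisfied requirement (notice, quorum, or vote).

Notice: 73 hours given; 72 required (73 ≥ 72). Satisfied.
Quorum: 13 present, but the 2 interested partners do not count, leaving 11. Quorum is 8. Satisfied.
Vote: the related-party contract with a company controlled by Partner Salcedo requires two-thirds of the disinterested partners present (13 − 2 = 11). 2/3 of 11 = 7.33, rounded up to 8, so 8 affirmative votes are needed; 7 voted in favor. Not satisfied.

Invalid — vote requirement not satisfied.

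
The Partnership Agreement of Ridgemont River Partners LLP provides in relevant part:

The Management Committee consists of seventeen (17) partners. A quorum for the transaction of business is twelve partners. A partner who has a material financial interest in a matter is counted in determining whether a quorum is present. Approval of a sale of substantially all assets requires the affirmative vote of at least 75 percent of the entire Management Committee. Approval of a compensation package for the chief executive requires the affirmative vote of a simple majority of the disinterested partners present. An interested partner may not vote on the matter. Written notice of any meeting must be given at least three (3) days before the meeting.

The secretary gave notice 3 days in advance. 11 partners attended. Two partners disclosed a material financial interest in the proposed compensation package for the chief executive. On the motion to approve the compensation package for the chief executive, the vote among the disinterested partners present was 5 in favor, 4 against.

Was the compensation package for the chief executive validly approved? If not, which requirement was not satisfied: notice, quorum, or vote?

Notice: 3 days given; 3 required (3 ≥ 3). Satisfied.
Quorum: 11 present (interested partners count toward quorum); quorum is 12. Not satisfied.
Vote: the compensation package for the chief executive requires a majority of the disinterested partners present (11 − 2 = 9). A majority of 9 is 5, so 5 affirmative votes are needed; 5 voted in favor. Satisfied. (Moot — without a quorum no business can be validly transacted.)

Invalid — quorum requirement not satisfied.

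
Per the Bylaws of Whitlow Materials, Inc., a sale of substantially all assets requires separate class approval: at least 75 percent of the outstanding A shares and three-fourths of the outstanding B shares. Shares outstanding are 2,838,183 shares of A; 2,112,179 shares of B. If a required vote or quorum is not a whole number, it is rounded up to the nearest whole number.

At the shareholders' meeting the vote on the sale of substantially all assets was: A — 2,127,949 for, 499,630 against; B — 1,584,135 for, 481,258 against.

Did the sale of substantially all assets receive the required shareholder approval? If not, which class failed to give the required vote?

A: 3/4 of 2838183 = 2128637.25, rounded up to 2128638; 2,128,638 required, 2,127,949 in favor — not approved.
B: 3/4 of 2112179 = 1584134.25, rounded up to 1584135; 1,584,135 required, 1,584,135 in favor — approved.

Not approved — the A shares did not give the required vote.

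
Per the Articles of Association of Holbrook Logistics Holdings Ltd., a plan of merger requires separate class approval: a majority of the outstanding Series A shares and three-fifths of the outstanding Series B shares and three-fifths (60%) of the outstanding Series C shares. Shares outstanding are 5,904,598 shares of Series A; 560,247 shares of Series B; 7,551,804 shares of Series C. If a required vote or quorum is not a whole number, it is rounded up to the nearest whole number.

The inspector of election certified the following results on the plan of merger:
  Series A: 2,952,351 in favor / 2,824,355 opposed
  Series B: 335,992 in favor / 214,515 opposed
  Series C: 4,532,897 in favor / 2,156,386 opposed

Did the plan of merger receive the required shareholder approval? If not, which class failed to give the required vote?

Series A: a majority of 5904598 is 2952300; 2,952,300 required, 2,952,351 in favor — approved.
Series B: 3/5 of 560247 = 336148.20, rounded up to 336149; 336,149 required, 335,992 in favor — not approved.
Series C: 3/5 of 7551804 = 4531082.40, rounded up to 4531083; 4,531,083 required, 4,532,897 in favor — approved.

Not approved — the Series B shares did not give the required vote.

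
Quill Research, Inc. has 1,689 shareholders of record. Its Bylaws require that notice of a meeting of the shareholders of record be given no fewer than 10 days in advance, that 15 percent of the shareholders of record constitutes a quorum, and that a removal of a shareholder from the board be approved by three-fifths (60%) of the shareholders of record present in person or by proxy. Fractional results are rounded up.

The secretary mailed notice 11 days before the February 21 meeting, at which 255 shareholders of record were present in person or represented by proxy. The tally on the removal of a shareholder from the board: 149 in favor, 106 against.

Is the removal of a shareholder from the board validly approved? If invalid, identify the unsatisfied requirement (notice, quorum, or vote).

Invalid — vote requirement not satisfied.

Notice: 11 days given; 10 required. Satisfied.
Quorum: 15% of 1,689 = 253.35, rounded up to 254; 255 present. Satisfied.
Vote: requires three-fifths of those present (255); 3/5 of 255 = 153, so 153 needed; 149 in favor. Not satisfied.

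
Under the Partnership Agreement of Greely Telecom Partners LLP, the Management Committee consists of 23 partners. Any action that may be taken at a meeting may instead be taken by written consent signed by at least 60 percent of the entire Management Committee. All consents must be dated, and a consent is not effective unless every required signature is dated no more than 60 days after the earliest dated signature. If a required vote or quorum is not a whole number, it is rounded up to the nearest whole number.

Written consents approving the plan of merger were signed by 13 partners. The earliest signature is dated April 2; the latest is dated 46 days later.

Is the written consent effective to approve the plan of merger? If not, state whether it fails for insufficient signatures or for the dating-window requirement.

Signatures required: at least 60 percent of 23 — 3/5 of 23 = 13.80, rounded up to 14, so 14 needed; 13 signed. Insufficient.
Dating window: the latest signature is 46 days after the earliest; the limit is 60 days. Within the window.

Not effective — insufficient signatures.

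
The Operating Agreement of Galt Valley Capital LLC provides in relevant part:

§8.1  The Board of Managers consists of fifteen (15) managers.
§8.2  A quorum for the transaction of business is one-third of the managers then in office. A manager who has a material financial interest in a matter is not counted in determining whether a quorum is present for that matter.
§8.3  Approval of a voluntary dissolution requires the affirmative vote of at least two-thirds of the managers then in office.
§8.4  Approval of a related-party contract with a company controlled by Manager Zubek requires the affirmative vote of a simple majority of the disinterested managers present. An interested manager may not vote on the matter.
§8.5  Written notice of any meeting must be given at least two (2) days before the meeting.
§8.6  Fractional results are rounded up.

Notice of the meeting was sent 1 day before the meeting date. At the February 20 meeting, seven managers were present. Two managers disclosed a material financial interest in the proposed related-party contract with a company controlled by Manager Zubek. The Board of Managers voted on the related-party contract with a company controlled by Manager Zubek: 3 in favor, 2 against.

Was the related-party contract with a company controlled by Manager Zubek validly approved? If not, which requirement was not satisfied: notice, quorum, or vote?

Invalid — notice requirement not satisfied.

Notice: 1 day given; 2 required (1 < 2). Not satisfied.
Quorum: 7 present, but the 2 interested managers do not count, leaving 5. Quorum is 5. Satisfied.
Vote: the related-party contract with a company controlled by Manager Zubek requires a majority of the disinterested managers present (7 − 2 = 5). A majority of 5 is 3, so 3 affirmative votes are needed; 3 voted in favor. Satisfied.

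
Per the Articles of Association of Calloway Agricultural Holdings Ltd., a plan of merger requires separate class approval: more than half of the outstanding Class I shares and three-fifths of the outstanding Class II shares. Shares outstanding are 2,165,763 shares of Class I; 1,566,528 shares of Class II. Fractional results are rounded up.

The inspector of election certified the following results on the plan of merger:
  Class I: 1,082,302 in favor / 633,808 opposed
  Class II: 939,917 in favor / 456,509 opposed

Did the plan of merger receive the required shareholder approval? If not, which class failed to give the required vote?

Class I: a majority of 2165763 is 1082882; 1,082,882 required, 1,082,302 in favor — not approved.
Class II: 3/5 of 1566528 = 939916.80, rounded up to 939917; 939,917 required, 939,917 in favor — approved.

Not approved — the Class I shares did not give the required vote.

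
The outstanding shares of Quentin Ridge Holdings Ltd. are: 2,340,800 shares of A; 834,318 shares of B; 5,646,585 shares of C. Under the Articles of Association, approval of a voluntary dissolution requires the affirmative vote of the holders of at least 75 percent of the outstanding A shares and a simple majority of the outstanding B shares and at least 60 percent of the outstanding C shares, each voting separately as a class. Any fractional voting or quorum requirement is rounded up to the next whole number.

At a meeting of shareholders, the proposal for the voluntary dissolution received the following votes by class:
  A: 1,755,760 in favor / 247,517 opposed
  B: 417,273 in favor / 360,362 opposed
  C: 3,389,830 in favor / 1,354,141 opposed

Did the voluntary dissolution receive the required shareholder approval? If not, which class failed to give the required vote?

Approved — every class gave the required vote.

A: 3/4 of 2340800 = 1755600; 1,755,600 required, 1,755,760 in favor — approved.
B: a majority of 834318 is 417160; 417,160 required, 417,273 in favor — approved.
C: 3/5 of 5646585 = 3387951; 3,387,951 required, 3,389,830 in favor — approved.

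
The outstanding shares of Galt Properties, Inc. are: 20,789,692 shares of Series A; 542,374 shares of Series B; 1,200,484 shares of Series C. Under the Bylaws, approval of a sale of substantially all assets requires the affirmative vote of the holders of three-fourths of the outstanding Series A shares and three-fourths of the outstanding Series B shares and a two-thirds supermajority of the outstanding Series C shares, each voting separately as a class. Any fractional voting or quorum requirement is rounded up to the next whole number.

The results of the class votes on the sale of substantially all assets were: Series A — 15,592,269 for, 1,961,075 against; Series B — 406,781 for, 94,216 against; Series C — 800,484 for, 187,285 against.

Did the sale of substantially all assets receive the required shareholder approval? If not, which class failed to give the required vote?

Series A: 3/4 of 20789692 = 15592269; 15,592,269 required, 15,592,269 in favor — approved.
Series B: 3/4 of 542374 = 406780.50, rounded up to 406781; 406,781 required, 406,781 in favor — approved.
Series C: 2/3 of 1200484 = 800322.67, rounded up to 800323; 800,323 required, 800,484 in favor — approved.

Approved — every class gave the required vote.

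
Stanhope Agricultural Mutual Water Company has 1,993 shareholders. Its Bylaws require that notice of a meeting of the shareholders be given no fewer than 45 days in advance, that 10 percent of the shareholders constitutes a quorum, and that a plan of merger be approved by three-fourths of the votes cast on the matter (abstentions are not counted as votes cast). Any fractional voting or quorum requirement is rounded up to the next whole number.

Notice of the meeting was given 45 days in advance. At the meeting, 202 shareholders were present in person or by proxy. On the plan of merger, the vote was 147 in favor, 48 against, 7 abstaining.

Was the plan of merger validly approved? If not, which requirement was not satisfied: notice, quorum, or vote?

Notice: 45 days given; 45 required. Satisfied.
Quorum: 10% of 1,993 = 199.30, rounded up to 200; 202 present. Satisfied.
Vote: requires three-fourths of the votes cast (202 − 7 abstaining = 195); 3/4 of 195 = 146.25, rounded up to 147, so 147 needed; 147 in favor. Satisfied.

Valid — all requirements satisfied.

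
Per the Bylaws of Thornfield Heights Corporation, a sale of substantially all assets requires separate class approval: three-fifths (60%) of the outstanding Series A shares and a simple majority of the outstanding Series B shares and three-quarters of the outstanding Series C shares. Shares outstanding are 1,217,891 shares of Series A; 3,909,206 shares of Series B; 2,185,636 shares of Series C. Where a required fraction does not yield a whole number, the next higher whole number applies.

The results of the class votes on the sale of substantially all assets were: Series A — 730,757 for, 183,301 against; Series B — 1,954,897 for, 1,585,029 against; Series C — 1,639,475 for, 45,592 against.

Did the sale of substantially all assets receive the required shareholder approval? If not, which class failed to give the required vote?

Approved — every class gave the required vote.

Series A: 3/5 of 1217891 = 730734.60, rounded up to 730735; 730,735 required, 730,757 in favor — approved.
Series B: a majority of 3909206 is 1954604; 1,954,604 required, 1,954,897 in favor — approved.
Series C: 3/4 of 2185636 = 1639227; 1,639,227 required, 1,639,475 in favor — approved.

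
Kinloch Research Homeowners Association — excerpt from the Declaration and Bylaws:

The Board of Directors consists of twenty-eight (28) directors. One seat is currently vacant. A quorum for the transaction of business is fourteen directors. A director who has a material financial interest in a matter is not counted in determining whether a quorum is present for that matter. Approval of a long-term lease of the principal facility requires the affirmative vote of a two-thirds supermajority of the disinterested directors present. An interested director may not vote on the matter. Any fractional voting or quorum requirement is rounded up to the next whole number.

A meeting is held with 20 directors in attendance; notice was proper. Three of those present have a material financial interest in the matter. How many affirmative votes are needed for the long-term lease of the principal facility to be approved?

12

The long-term lease of the principal facility requires two-thirds of the disinterested directors present (20 − 3 = 17).
2/3 of 17 = 11.33, rounded up to 12.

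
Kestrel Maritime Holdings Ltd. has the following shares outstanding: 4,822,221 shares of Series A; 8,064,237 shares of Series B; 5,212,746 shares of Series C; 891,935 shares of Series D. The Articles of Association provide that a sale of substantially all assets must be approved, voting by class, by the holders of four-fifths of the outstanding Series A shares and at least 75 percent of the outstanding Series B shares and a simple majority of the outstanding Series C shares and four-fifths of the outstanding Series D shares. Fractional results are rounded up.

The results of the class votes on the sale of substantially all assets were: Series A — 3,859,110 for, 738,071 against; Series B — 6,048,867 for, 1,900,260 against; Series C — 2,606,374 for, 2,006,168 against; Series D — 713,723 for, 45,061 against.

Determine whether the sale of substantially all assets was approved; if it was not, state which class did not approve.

Approved — every class gave the required vote.

Series A: 4/5 of 4822221 = 3857776.80, rounded up to 3857777; 3,857,777 required, 3,859,110 in favor — approved.
Series B: 3/4 of 8064237 = 6048177.75, rounded up to 6048178; 6,048,178 required, 6,048,867 in favor — approved.
Series C: a majority of 5212746 is 2606374; 2,606,374 required, 2,606,374 in favor — approved.
Series D: 4/5 of 891935 = 713548; 713,548 required, 713,723 in favor — approved.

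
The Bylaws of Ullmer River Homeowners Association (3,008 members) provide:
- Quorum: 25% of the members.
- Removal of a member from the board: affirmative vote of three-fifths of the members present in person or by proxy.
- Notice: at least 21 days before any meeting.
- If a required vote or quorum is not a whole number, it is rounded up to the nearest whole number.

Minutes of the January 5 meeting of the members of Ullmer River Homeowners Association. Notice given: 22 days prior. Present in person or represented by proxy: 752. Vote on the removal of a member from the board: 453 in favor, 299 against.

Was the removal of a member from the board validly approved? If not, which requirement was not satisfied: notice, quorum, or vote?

Notice: 22 days given; 21 required. Satisfied.
Quorum: 25% of 3,008 = 752; 752 present. Satisfied.
Vote: requires three-fifths of those present (752); 3/5 of 752 = 451.20, rounded up to 452, so 452 needed; 453 in favor. Satisfied.

Valid — all requirements satisfied.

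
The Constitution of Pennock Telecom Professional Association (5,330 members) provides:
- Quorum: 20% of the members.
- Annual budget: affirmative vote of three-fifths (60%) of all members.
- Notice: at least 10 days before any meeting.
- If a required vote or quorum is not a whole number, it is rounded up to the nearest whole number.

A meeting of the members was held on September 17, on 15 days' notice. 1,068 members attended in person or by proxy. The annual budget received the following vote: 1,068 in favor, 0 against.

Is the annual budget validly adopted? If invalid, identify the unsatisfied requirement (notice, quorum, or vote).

Notice: 15 days given; 10 required. Satisfied.
Quorum: 20% of 5,330 = 1,066; 1,068 present. Satisfied.
Vote: requires three-fifths of all members (5,330); 3/5 of 5330 = 3198, so 3,198 needed; 1,068 in favor. Not satisfied.

Invalid — vote requirement not satisfied.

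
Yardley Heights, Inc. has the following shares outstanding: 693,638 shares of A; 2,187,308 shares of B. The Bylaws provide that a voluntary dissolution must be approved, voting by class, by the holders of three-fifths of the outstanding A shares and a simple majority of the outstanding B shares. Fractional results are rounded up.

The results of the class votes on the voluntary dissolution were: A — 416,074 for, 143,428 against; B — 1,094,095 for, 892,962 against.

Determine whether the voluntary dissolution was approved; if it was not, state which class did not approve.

Not approved — the A shares did not give the required vote.

A: 3/5 of 693638 = 416182.80, rounded up to 416183; 416,183 required, 416,074 in favor — not approved.
B: a majority of 2187308 is 1093655; 1,093,655 required, 1,094,095 in favor — approved.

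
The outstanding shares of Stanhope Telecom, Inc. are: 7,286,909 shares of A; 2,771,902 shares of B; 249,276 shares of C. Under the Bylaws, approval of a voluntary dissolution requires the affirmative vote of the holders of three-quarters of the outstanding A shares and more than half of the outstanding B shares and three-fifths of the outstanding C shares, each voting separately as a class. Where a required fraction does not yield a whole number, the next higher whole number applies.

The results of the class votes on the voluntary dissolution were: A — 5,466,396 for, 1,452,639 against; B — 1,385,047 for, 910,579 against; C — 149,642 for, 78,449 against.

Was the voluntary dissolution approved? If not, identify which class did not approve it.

Not approved — the B shares did not give the required vote.

A: 3/4 of 7286909 = 5465181.75, rounded up to 5465182; 5,465,182 required, 5,466,396 in favor — approved.
B: a majority of 2771902 is 1385952; 1,385,952 required, 1,385,047 in favor — not approved.
C: 3/5 of 249276 = 149565.60, rounded up to 149566; 149,566 required, 149,642 in favor — approved.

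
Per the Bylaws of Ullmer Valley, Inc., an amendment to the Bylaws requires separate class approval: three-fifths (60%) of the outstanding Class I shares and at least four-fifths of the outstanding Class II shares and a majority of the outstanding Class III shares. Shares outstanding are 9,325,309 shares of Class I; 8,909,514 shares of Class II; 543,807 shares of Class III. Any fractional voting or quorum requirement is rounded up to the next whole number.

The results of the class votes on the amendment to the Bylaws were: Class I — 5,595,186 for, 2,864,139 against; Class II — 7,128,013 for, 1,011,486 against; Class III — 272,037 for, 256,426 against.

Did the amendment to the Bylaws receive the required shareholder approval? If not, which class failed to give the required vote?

Class I: 3/5 of 9325309 = 5595185.40, rounded up to 5595186; 5,595,186 required, 5,595,186 in favor — approved.
Class II: 4/5 of 8909514 = 7127611.20, rounded up to 7127612; 7,127,612 required, 7,128,013 in favor — approved.
Class III: a majority of 543807 is 271904; 271,904 required, 272,037 in favor — approved.

Approved — every class gave the required vote.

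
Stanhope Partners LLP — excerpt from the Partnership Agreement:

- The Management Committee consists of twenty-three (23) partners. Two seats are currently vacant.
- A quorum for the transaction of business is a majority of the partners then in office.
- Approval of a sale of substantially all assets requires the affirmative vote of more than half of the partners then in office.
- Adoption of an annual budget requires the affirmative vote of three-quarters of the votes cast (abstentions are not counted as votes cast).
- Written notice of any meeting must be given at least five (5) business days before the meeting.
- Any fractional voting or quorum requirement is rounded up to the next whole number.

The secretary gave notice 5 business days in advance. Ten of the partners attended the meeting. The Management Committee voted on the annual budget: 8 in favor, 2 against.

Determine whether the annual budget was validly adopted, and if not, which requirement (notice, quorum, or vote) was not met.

Invalid — quorum requirement not satisfied.

Notice: 5 business days given; 5 required (5 ≥ 5). Satisfied.
Quorum: 10 present; quorum is 11. Not satisfied.
Vote: the annual budget requires three-fourths of the votes cast (10). 3/4 of 10 = 7.50, rounded up to 8, so 8 affirmative votes are needed; 8 voted in favor. Satisfied. (Moot — without a quorum no business can be validly transacted.)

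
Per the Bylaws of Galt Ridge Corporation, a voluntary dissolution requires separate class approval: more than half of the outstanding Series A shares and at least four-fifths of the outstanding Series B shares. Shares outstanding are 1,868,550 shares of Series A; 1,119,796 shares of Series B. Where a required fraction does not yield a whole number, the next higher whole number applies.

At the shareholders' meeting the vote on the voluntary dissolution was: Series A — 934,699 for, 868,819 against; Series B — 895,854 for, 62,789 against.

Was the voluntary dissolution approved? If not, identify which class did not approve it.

Approved — every class gave the required vote.

Series A: a majority of 1868550 is 934276; 934,276 required, 934,699 in favor — approved.
Series B: 4/5 of 1119796 = 895836.80, rounded up to 895837; 895,837 required, 895,854 in favor — approved.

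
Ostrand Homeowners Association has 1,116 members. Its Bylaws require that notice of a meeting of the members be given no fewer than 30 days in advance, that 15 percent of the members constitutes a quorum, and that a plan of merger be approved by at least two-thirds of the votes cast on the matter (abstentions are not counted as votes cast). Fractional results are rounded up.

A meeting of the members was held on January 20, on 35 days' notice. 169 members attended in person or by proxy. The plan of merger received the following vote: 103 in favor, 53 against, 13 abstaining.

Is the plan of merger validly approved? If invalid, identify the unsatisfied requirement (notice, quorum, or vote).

Invalid — vote requirement not satisfied.

Notice: 35 days given; 30 required. Satisfied.
Quorum: 15% of 1,116 = 167.40, rounded up to 168; 169 present. Satisfied.
Vote: requires two-thirds of the votes cast (169 − 13 abstaining = 156); 2/3 of 156 = 104, so 104 needed; 103 in favor. Not satisfied.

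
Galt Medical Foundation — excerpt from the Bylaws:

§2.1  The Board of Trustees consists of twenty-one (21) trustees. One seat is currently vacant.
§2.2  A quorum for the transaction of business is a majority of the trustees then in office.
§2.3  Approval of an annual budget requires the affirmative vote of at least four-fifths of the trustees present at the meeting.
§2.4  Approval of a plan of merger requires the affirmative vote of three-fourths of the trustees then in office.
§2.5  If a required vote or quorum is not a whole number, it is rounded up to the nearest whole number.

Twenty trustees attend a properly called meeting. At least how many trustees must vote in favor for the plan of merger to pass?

15

The plan of merger requires three-fourths of the trustees then in office (20).
3/4 of 20 = 15.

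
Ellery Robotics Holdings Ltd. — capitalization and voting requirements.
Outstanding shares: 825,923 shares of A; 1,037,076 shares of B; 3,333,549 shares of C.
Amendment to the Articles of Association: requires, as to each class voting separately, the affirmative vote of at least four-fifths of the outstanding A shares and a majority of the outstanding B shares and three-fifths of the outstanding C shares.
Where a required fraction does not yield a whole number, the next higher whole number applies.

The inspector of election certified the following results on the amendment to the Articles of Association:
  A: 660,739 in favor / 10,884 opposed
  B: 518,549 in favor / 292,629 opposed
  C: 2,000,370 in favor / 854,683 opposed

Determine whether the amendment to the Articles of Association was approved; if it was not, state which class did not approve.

Approved — every class gave the required vote.

A: 4/5 of 825923 = 660738.40, rounded up to 660739; 660,739 required, 660,739 in favor — approved.
B: a majority of 1037076 is 518539; 518,539 required, 518,549 in favor — approved.
C: 3/5 of 3333549 = 2000129.40, rounded up to 2000130; 2,000,130 required, 2,000,370 in favor — approved.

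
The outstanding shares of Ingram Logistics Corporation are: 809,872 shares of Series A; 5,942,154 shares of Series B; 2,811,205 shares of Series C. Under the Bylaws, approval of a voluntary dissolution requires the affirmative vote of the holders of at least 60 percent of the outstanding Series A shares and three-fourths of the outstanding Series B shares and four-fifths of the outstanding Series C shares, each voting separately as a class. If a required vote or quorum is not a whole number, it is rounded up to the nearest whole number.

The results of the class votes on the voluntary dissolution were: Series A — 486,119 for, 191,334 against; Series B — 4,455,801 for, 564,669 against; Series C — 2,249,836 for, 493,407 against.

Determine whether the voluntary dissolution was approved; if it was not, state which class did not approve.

Series A: 3/5 of 809872 = 485923.20, rounded up to 485924; 485,924 required, 486,119 in favor — approved.
Series B: 3/4 of 5942154 = 4456615.50, rounded up to 4456616; 4,456,616 required, 4,455,801 in favor — not approved.
Series C: 4/5 of 2811205 = 2248964; 2,248,964 required, 2,249,836 in favor — approved.

Not approved — the Series B shares did not give the required vote.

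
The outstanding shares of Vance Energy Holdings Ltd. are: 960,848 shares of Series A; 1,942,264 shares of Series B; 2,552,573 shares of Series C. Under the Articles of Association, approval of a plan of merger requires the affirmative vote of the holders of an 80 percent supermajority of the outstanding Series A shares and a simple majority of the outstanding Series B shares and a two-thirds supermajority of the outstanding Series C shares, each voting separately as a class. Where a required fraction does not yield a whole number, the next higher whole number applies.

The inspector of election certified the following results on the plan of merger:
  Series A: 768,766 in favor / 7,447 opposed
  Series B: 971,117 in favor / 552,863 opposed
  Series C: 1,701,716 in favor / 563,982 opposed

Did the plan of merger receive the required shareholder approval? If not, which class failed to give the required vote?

Series A: 4/5 of 960848 = 768678.40, rounded up to 768679; 768,679 required, 768,766 in favor — approved.
Series B: a majority of 1942264 is 971133; 971,133 required, 971,117 in favor — not approved.
Series C: 2/3 of 2552573 = 1701715.33, rounded up to 1701716; 1,701,716 required, 1,701,716 in favor — approved.

Not approved — the Series B shares did not give the required vote.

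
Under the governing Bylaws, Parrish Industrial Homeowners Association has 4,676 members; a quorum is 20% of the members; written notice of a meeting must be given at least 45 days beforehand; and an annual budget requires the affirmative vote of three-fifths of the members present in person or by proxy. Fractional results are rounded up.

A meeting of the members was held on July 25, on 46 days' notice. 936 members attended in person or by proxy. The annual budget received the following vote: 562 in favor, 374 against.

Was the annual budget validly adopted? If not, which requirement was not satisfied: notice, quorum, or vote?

Notice: 46 days given; 45 required. Satisfied.
Quorum: 20% of 4,676 = 935.20, rounded up to 936; 936 present. Satisfied.
Vote: requires three-fifths of those present (936); 3/5 of 936 = 561.60, rounded up to 562, so 562 needed; 562 in favor. Satisfied.

Valid — all requirements satisfied.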